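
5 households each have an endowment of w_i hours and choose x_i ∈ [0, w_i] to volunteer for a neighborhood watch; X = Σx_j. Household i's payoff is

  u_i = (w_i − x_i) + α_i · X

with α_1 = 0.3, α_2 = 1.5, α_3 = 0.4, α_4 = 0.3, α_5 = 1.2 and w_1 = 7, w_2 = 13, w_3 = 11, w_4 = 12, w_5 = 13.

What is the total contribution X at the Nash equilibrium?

∂u_i/∂x_i = α_i − 1, so household i contributes w_i if α_i > 1, else 0.
α_i > 1 for i ∈ {2, 5}; NE contributions (0, 13, 0, 0, 13), X = 26.

26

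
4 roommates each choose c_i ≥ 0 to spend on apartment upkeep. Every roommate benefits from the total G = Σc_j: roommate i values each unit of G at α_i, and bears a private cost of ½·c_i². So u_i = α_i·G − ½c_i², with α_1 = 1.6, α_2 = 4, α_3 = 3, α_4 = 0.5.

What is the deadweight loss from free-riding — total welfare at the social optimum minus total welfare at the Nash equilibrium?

Roommate i's FOC: ∂u_i/∂c_i = α_i − c_i = 0, so c_i* = α_i.
NE contributions = (1.6, 4, 3, 0.5); G = 9.1.
W^NE = (Σα)·G − ½Σα_i² = 9.1² − ½·27.81 = 68.905.
Planner sets c_i = Σα_j = 9.1 for every i, so G^SO = 4·9.1 = 36.4.
W^SO = (Σα)·G^SO − ½·4·(Σα)² = (4/2)·9.1² = 165.62.
Deadweight loss = W^SO − W^NE = 96.715.

96.715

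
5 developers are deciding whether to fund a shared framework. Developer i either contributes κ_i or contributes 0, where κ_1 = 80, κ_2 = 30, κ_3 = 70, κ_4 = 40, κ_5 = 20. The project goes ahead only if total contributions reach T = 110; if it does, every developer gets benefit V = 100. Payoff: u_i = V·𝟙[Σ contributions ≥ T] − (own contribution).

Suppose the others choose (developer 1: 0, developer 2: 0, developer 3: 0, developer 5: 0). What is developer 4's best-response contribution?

0

Others' total = 0. Even contributing 40 gives 40 < 110: no benefit either way.
Best response: 0.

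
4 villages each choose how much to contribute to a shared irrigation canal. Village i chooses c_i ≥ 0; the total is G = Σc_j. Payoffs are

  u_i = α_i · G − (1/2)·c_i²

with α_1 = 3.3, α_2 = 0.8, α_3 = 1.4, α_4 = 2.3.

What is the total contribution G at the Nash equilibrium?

7.8

Village i's FOC: ∂u_i/∂c_i = α_i − c_i = 0, so c_i* = α_i.
NE contributions = (3.3, 0.8, 1.4, 2.3); G = 7.8.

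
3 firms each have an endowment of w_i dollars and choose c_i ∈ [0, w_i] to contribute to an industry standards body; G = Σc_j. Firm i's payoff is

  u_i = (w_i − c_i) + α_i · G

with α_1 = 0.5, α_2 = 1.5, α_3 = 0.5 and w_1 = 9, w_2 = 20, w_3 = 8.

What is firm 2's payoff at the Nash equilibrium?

30

∂u_i/∂c_i = α_i − 1, so firm i contributes w_i if α_i > 1, else 0.
α_i > 1 for i ∈ {2}; NE contributions (0, 20, 0), G = 20.
u_2 = (20 − 20) + 1.5·20 = 30.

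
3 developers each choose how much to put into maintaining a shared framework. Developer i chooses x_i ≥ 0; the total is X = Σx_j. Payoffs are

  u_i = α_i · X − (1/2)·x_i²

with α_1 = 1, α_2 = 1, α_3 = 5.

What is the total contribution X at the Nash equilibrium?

Developer i's FOC: ∂u_i/∂x_i = α_i − x_i = 0, so x_i* = α_i.
NE contributions = (1, 1, 5); X = 7.

7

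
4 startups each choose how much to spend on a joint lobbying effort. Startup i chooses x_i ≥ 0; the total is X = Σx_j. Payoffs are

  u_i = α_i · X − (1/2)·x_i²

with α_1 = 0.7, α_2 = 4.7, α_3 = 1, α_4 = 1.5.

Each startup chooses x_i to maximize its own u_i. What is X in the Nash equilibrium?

Startup i's FOC: ∂u_i/∂x_i = α_i − x_i = 0, so x_i* = α_i.
NE contributions = (0.7, 4.7, 1, 1.5); X = 7.9.

7.9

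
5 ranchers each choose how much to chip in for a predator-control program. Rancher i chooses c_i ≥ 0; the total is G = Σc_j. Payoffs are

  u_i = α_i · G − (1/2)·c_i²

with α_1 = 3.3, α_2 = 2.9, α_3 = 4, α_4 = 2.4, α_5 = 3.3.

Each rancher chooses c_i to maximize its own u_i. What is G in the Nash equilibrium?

Rancher i's FOC: ∂u_i/∂c_i = α_i − c_i = 0, so c_i* = α_i.
NE contributions = (3.3, 2.9, 4, 2.4, 3.3); G = 15.9.

15.9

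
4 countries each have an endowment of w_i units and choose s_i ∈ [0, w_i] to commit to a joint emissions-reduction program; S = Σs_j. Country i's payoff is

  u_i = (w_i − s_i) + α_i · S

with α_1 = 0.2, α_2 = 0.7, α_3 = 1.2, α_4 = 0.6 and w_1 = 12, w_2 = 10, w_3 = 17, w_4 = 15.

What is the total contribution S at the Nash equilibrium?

∂u_i/∂s_i = α_i − 1, so country i contributes w_i if α_i > 1, else 0.
α_i > 1 for i ∈ {3}; NE contributions (0, 0, 17, 0), S = 17.

17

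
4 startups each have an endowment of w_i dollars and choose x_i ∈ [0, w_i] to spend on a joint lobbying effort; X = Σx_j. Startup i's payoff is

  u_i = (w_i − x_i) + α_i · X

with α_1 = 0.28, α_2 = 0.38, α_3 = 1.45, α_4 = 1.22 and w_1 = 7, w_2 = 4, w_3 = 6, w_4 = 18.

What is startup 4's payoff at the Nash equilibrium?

29.28

∂u_i/∂x_i = α_i − 1, so startup i contributes w_i if α_i > 1, else 0.
α_i > 1 for i ∈ {3, 4}; NE contributions (0, 0, 6, 18), X = 24.
u_4 = (18 − 18) + 1.22·24 = 29.28.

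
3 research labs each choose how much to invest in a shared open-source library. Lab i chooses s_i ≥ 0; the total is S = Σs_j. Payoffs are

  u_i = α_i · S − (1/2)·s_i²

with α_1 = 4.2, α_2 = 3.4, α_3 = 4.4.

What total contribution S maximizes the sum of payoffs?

36

Planner FOC: ∂(Σu_j)/∂s_i = (Σα_j) − s_i = 0, so s_i^SO = Σα_j = 12 for every i; S^SO = 36.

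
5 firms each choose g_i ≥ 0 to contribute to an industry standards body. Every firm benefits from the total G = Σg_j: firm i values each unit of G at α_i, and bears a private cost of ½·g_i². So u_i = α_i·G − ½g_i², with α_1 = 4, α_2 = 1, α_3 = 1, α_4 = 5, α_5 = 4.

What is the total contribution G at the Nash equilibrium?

Firm i's FOC: ∂u_i/∂g_i = α_i − g_i = 0, so g_i* = α_i.
NE contributions = (4, 1, 1, 5, 4); G = 15.

15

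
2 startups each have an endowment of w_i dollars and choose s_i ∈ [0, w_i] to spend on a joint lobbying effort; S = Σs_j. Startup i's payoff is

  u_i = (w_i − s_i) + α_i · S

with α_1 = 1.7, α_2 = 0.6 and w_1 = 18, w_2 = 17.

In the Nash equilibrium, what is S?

∂u_i/∂s_i = α_i − 1, so startup i contributes w_i if α_i > 1, else 0.
α_i > 1 for i ∈ {1}; NE contributions (18, 0), S = 18.

18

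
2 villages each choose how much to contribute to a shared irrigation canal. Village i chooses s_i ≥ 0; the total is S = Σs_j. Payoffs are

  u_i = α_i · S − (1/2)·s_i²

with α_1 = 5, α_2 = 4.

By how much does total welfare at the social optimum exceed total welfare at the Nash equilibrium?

Village i's FOC: ∂u_i/∂s_i = α_i − s_i = 0, so s_i* = α_i.
NE contributions = (5, 4); S = 9.
W^NE = (Σα)·S − ½Σα_i² = 9² − ½·41 = 60.5.
Planner sets s_i = Σα_j = 9 for every i, so S^SO = 2·9 = 18.
W^SO = (Σα)·S^SO − ½·2·(Σα)² = (2/2)·9² = 81.
Deadweight loss = W^SO − W^NE = 20.5.

20.5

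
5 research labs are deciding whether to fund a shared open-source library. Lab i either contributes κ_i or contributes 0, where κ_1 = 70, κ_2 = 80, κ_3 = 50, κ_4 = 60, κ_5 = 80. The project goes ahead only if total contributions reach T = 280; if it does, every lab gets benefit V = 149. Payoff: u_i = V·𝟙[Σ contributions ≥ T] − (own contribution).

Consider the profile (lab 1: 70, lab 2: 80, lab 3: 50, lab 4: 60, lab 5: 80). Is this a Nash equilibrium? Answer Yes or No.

No

Total = 340 ≥ 280: provided.
Lab 1 (pledges 70, payoff 79): dropping to 0 → total 270, payoff 0. No gain.
Lab 2 (pledges 80, payoff 69): dropping to 0 → total 260, payoff 0. No gain.
Lab 3 (pledges 50, payoff 99): dropping to 0 → total 290, payoff 149. Profitable deviation.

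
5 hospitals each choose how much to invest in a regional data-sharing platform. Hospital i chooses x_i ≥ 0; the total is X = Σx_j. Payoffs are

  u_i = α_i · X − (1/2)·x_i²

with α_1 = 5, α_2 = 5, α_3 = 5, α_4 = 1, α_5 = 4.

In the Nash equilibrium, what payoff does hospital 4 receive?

19.5

Hospital i's FOC: ∂u_i/∂x_i = α_i − x_i = 0, so x_i* = α_i.
NE contributions = (5, 5, 5, 1, 4); X = 20.
u_4 = α_4·X − ½·(x_4)² = 1·20 − ½·1² = 19.5.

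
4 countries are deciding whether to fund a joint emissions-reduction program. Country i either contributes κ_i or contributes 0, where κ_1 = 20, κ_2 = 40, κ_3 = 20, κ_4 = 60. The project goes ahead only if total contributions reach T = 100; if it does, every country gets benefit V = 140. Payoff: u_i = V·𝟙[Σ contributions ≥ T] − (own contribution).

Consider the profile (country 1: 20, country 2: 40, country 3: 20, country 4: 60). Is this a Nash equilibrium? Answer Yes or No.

No

Total = 140 ≥ 100: provided.
Country 1 (pledges 20, payoff 120): dropping to 0 → total 120, payoff 140. Profitable deviation.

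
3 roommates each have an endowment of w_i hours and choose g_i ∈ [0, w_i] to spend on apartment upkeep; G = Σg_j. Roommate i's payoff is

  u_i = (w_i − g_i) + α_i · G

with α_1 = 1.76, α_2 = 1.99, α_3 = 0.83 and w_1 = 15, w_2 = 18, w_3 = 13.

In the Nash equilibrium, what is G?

∂u_i/∂g_i = α_i − 1, so roommate i contributes w_i if α_i > 1, else 0.
α_i > 1 for i ∈ {1, 2}; NE contributions (15, 18, 0), G = 33.

33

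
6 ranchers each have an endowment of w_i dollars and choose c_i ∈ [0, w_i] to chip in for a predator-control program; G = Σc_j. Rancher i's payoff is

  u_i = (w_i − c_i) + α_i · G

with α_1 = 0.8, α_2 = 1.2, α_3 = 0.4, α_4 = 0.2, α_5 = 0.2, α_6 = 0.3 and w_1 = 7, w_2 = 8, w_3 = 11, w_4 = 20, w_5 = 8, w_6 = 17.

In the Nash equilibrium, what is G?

8

∂u_i/∂c_i = α_i − 1, so rancher i contributes w_i if α_i > 1, else 0.
α_i > 1 for i ∈ {2}; NE contributions (0, 8, 0, 0, 0, 0), G = 8.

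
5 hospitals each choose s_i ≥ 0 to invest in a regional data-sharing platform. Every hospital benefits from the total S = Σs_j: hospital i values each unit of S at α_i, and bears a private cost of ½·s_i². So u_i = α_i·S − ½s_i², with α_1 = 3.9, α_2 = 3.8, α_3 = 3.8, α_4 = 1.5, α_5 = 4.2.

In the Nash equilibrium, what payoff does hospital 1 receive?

59.475

Hospital i's FOC: ∂u_i/∂s_i = α_i − s_i = 0, so s_i* = α_i.
NE contributions = (3.9, 3.8, 3.8, 1.5, 4.2); S = 17.2.
u_1 = α_1·S − ½·(s_1)² = 3.9·17.2 − ½·3.9² = 59.475.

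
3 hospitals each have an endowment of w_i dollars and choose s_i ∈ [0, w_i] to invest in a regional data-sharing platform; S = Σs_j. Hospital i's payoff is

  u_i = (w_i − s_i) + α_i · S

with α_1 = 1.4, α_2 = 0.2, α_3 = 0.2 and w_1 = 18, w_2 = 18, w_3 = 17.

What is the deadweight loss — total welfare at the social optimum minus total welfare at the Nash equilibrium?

28

∂u_i/∂s_i = α_i − 1, so hospital i contributes w_i if α_i > 1, else 0.
α_i > 1 for i ∈ {1}; NE contributions (18, 0, 0), S = 18.
W^NE = Σw_i − S^NE + (Σα_i)·S^NE = 53 + 0.8·18 = 67.4.
Planner: ∂(Σu_j)/∂s_i = Σα_j − 1 = 0.8 > 0, so everyone contributes w_i; S^SO = 53, W^SO = 53 + 0.8·53 = 95.4.
Deadweight loss = 28.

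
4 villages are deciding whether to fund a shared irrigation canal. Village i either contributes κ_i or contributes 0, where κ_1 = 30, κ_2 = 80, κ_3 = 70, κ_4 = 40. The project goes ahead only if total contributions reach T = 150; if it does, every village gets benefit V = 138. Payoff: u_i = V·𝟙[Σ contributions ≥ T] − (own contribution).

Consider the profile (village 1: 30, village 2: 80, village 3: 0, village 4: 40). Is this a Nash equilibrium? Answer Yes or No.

Total = 150 ≥ 150: provided.
Village 1 (pledges 30, payoff 108): dropping to 0 → total 120, payoff 0. No gain.
Village 2 (pledges 80, payoff 58): dropping to 0 → total 70, payoff 0. No gain.
Village 3 (pledges 0, payoff 138): pledging 70 → total 220, payoff 68. No gain.
Village 4 (pledges 40, payoff 98): dropping to 0 → total 110, payoff 0. No gain.

Yes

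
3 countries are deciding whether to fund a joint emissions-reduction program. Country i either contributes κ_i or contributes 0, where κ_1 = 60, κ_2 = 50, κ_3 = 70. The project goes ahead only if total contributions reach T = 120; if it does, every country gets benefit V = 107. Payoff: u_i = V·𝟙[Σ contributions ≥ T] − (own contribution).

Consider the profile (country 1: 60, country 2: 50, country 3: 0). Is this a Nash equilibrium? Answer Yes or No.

No

Total = 110 < 120: not provided.
Country 1 (pledges 60, payoff -60): dropping to 0 → total 50, payoff 0. Profitable deviation.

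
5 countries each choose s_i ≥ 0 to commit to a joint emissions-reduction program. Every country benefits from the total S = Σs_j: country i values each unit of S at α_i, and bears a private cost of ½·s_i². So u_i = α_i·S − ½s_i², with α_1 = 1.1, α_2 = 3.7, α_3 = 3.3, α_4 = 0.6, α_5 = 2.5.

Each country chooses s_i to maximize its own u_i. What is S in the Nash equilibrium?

11.2

Country i's FOC: ∂u_i/∂s_i = α_i − s_i = 0, so s_i* = α_i.
NE contributions = (1.1, 3.7, 3.3, 0.6, 2.5); S = 11.2.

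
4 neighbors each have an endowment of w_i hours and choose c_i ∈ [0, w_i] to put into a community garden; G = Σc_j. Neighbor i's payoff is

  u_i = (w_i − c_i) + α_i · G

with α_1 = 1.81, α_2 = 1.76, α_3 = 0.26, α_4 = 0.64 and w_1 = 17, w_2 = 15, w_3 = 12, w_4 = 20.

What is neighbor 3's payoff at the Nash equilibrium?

20.32

∂u_i/∂c_i = α_i − 1, so neighbor i contributes w_i if α_i > 1, else 0.
α_i > 1 for i ∈ {1, 2}; NE contributions (17, 15, 0, 0), G = 32.
u_3 = (12 − 0) + 0.26·32 = 20.32.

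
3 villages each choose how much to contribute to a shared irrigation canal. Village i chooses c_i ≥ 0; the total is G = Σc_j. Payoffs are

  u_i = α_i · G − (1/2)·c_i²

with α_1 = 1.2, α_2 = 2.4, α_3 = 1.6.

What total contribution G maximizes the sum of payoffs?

15.6

Planner FOC: ∂(Σu_j)/∂c_i = (Σα_j) − c_i = 0, so c_i^SO = Σα_j = 5.2 for every i; G^SO = 15.6.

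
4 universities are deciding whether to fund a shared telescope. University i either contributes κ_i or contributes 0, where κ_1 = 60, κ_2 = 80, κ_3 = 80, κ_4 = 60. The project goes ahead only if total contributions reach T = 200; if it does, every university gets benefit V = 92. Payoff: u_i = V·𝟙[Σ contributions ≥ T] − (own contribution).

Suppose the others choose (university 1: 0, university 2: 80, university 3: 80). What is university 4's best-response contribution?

60

Others' total = 160. Contributing 60 brings total to 220 ≥ 200: gain V − κ_4 = 32.
Best response: 60.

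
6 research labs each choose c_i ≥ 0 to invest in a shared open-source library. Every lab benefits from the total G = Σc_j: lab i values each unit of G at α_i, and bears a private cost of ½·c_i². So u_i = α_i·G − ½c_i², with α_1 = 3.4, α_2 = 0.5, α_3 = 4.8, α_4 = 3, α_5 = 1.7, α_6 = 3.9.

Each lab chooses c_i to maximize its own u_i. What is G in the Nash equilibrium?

Lab i's FOC: ∂u_i/∂c_i = α_i − c_i = 0, so c_i* = α_i.
NE contributions = (3.4, 0.5, 4.8, 3, 1.7, 3.9); G = 17.3.

17.3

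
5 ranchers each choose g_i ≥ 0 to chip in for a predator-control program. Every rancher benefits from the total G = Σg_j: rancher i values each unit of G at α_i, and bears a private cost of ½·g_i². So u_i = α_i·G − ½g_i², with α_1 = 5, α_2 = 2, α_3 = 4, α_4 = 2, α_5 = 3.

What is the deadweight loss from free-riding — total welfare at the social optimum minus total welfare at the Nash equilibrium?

413

Rancher i's FOC: ∂u_i/∂g_i = α_i − g_i = 0, so g_i* = α_i.
NE contributions = (5, 2, 4, 2, 3); G = 16.
W^NE = (Σα)·G − ½Σα_i² = 16² − ½·58 = 227.
Planner sets g_i = Σα_j = 16 for every i, so G^SO = 5·16 = 80.
W^SO = (Σα)·G^SO − ½·5·(Σα)² = (5/2)·16² = 640.
Deadweight loss = W^SO − W^NE = 413.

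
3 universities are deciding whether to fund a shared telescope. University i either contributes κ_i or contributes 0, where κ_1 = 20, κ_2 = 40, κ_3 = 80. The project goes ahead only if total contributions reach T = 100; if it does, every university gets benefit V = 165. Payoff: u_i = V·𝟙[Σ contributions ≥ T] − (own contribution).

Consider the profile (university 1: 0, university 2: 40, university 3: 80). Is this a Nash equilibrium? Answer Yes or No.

Yes

Total = 120 ≥ 100: provided.
University 1 (pledges 0, payoff 165): pledging 20 → total 140, payoff 145. No gain.
University 2 (pledges 40, payoff 125): dropping to 0 → total 80, payoff 0. No gain.
University 3 (pledges 80, payoff 85): dropping to 0 → total 40, payoff 0. No gain.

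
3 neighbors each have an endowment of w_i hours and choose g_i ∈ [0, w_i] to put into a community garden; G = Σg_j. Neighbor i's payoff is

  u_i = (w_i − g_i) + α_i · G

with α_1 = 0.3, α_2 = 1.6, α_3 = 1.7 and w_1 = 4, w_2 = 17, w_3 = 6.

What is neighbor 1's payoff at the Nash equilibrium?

10.9

∂u_i/∂g_i = α_i − 1, so neighbor i contributes w_i if α_i > 1, else 0.
α_i > 1 for i ∈ {2, 3}; NE contributions (0, 17, 6), G = 23.
u_1 = (4 − 0) + 0.3·23 = 10.9.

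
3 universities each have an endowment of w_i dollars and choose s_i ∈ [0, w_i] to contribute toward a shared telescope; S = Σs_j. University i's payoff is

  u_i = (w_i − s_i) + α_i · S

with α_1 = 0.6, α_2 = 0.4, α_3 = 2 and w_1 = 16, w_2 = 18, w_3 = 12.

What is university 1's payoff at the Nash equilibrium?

∂u_i/∂s_i = α_i − 1, so university i contributes w_i if α_i > 1, else 0.
α_i > 1 for i ∈ {3}; NE contributions (0, 0, 12), S = 12.
u_1 = (16 − 0) + 0.6·12 = 23.2.

23.2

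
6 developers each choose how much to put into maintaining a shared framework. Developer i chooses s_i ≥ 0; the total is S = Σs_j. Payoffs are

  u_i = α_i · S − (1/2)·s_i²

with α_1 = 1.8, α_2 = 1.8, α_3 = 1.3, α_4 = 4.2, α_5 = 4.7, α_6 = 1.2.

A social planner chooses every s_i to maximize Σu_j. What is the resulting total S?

90

Planner FOC: ∂(Σu_j)/∂s_i = (Σα_j) − s_i = 0, so s_i^SO = Σα_j = 15 for every i; S^SO = 90.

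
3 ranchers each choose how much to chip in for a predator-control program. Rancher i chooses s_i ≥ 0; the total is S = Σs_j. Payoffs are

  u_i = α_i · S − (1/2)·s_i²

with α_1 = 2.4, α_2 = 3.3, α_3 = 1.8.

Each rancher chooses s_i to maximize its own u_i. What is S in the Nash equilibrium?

7.5

Rancher i's FOC: ∂u_i/∂s_i = α_i − s_i = 0, so s_i* = α_i.
NE contributions = (2.4, 3.3, 1.8); S = 7.5.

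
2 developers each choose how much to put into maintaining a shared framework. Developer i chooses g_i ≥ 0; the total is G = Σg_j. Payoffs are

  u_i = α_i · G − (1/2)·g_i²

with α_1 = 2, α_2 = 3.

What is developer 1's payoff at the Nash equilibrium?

8

Developer i's FOC: ∂u_i/∂g_i = α_i − g_i = 0, so g_i* = α_i.
NE contributions = (2, 3); G = 5.
u_1 = α_1·G − ½·(g_1)² = 2·5 − ½·2² = 8.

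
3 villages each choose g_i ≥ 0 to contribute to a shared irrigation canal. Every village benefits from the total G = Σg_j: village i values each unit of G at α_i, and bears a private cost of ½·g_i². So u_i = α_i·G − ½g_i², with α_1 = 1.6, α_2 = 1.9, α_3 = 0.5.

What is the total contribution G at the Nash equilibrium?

4

Village i's FOC: ∂u_i/∂g_i = α_i − g_i = 0, so g_i* = α_i.
NE contributions = (1.6, 1.9, 0.5); G = 4.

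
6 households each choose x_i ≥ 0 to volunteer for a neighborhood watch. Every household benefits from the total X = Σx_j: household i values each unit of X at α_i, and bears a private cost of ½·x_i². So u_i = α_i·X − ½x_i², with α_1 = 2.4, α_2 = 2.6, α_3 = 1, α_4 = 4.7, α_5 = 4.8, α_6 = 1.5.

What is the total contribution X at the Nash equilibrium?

17

Household i's FOC: ∂u_i/∂x_i = α_i − x_i = 0, so x_i* = α_i.
NE contributions = (2.4, 2.6, 1, 4.7, 4.8, 1.5); X = 17.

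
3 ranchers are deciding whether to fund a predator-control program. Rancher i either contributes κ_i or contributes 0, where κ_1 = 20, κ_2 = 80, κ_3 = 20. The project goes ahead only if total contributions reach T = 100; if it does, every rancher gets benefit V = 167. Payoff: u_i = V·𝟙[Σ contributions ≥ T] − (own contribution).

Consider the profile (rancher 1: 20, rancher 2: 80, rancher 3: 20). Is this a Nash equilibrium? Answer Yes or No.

Total = 120 ≥ 100: provided.
Rancher 1 (pledges 20, payoff 147): dropping to 0 → total 100, payoff 167. Profitable deviation.

No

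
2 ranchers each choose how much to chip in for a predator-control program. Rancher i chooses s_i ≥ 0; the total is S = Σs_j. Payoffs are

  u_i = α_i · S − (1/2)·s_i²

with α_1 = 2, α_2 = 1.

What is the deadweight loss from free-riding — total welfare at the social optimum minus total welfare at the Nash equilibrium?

Rancher i's FOC: ∂u_i/∂s_i = α_i − s_i = 0, so s_i* = α_i.
NE contributions = (2, 1); S = 3.
W^NE = (Σα)·S − ½Σα_i² = 3² − ½·5 = 6.5.
Planner sets s_i = Σα_j = 3 for every i, so S^SO = 2·3 = 6.
W^SO = (Σα)·S^SO − ½·2·(Σα)² = (2/2)·3² = 9.
Deadweight loss = W^SO − W^NE = 2.5.

2.5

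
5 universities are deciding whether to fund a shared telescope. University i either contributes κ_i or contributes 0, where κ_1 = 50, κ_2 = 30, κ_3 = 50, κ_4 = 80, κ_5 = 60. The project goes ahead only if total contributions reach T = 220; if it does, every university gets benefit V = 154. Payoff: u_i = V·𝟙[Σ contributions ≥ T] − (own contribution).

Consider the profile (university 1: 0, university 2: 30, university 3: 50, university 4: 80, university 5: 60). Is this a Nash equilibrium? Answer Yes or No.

Total = 220 ≥ 220: provided.
University 1 (pledges 0, payoff 154): pledging 50 → total 270, payoff 104. No gain.
University 2 (pledges 30, payoff 124): dropping to 0 → total 190, payoff 0. No gain.
University 3 (pledges 50, payoff 104): dropping to 0 → total 170, payoff 0. No gain.
University 4 (pledges 80, payoff 74): dropping to 0 → total 140, payoff 0. No gain.
University 5 (pledges 60, payoff 94): dropping to 0 → total 160, payoff 0. No gain.

Yes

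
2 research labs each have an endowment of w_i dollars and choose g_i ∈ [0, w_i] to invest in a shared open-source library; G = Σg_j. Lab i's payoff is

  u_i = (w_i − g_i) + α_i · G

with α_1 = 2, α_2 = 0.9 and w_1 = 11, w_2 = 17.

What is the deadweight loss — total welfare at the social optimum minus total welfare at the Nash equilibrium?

32.3

∂u_i/∂g_i = α_i − 1, so lab i contributes w_i if α_i > 1, else 0.
α_i > 1 for i ∈ {1}; NE contributions (11, 0), G = 11.
W^NE = Σw_i − G^NE + (Σα_i)·G^NE = 28 + 1.9·11 = 48.9.
Planner: ∂(Σu_j)/∂g_i = Σα_j − 1 = 1.9 > 0, so everyone contributes w_i; G^SO = 28, W^SO = 28 + 1.9·28 = 81.2.
Deadweight loss = 32.3.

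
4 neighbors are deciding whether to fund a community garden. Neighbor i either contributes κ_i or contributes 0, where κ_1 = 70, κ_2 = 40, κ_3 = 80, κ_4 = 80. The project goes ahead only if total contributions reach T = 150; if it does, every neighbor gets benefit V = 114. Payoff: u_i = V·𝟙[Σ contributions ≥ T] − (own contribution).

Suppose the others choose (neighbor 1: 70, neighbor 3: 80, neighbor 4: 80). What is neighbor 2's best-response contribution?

0

Others' total = 230 ≥ 150; contributing adds cost 40 for no extra benefit.
Best response: 0.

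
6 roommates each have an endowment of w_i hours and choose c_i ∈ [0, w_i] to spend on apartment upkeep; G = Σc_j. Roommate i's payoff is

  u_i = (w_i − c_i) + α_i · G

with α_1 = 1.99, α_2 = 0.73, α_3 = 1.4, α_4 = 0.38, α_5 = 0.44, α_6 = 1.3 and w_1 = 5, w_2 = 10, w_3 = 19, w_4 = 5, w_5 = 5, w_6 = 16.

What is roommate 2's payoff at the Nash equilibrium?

39.2

∂u_i/∂c_i = α_i − 1, so roommate i contributes w_i if α_i > 1, else 0.
α_i > 1 for i ∈ {1, 3, 6}; NE contributions (5, 0, 19, 0, 0, 16), G = 40.
u_2 = (10 − 0) + 0.73·40 = 39.2.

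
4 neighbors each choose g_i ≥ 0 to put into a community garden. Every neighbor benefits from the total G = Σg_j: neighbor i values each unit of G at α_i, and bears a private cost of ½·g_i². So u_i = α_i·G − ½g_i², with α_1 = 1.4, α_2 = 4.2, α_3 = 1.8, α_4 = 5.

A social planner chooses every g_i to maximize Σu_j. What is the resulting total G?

49.6

Planner FOC: ∂(Σu_j)/∂g_i = (Σα_j) − g_i = 0, so g_i^SO = Σα_j = 12.4 for every i; G^SO = 49.6.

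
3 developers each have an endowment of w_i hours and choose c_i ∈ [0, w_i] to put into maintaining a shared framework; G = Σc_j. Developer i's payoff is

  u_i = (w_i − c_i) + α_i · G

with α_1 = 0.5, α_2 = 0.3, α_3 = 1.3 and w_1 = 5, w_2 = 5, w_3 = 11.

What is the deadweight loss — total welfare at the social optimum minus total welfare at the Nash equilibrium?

11

∂u_i/∂c_i = α_i − 1, so developer i contributes w_i if α_i > 1, else 0.
α_i > 1 for i ∈ {3}; NE contributions (0, 0, 11), G = 11.
W^NE = Σw_i − G^NE + (Σα_i)·G^NE = 21 + 1.1·11 = 33.1.
Planner: ∂(Σu_j)/∂c_i = Σα_j − 1 = 1.1 > 0, so everyone contributes w_i; G^SO = 21, W^SO = 21 + 1.1·21 = 44.1.
Deadweight loss = 11.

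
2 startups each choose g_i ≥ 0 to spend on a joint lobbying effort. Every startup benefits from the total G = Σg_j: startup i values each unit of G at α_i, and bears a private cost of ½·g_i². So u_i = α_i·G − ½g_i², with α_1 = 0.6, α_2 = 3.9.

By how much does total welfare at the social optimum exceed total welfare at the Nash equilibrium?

7.785

Startup i's FOC: ∂u_i/∂g_i = α_i − g_i = 0, so g_i* = α_i.
NE contributions = (0.6, 3.9); G = 4.5.
W^NE = (Σα)·G − ½Σα_i² = 4.5² − ½·15.57 = 12.465.
Planner sets g_i = Σα_j = 4.5 for every i, so G^SO = 2·4.5 = 9.
W^SO = (Σα)·G^SO − ½·2·(Σα)² = (2/2)·4.5² = 20.25.
Deadweight loss = W^SO − W^NE = 7.785.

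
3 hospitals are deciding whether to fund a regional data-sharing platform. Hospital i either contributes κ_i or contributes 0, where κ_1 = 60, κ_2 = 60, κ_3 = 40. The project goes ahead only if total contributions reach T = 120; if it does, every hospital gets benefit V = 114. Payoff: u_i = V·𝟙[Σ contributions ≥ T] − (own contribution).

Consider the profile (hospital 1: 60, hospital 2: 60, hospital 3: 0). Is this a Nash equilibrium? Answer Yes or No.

Yes

Total = 120 ≥ 120: provided.
Hospital 1 (pledges 60, payoff 54): dropping to 0 → total 60, payoff 0. No gain.
Hospital 2 (pledges 60, payoff 54): dropping to 0 → total 60, payoff 0. No gain.
Hospital 3 (pledges 0, payoff 114): pledging 40 → total 160, payoff 74. No gain.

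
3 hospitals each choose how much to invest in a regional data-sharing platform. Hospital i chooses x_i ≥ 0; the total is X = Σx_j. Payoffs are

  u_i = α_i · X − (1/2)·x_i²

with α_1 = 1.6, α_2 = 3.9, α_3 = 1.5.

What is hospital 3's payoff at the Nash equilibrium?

9.375

Hospital i's FOC: ∂u_i/∂x_i = α_i − x_i = 0, so x_i* = α_i.
NE contributions = (1.6, 3.9, 1.5); X = 7.
u_3 = α_3·X − ½·(x_3)² = 1.5·7 − ½·1.5² = 9.375.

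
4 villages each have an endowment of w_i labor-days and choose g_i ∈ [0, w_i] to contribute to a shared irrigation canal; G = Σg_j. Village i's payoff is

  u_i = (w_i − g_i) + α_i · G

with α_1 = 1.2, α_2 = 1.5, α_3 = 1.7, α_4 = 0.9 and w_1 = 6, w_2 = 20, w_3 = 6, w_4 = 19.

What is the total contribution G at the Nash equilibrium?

∂u_i/∂g_i = α_i − 1, so village i contributes w_i if α_i > 1, else 0.
α_i > 1 for i ∈ {1, 2, 3}; NE contributions (6, 20, 6, 0), G = 32.

32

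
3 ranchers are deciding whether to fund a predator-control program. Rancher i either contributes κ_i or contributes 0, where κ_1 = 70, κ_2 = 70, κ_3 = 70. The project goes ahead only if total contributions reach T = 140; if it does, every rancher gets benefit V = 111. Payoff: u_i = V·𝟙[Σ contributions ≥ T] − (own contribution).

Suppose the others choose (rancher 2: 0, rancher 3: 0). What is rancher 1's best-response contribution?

0

Others' total = 0. Even contributing 70 gives 70 < 140: no benefit either way.
Best response: 0.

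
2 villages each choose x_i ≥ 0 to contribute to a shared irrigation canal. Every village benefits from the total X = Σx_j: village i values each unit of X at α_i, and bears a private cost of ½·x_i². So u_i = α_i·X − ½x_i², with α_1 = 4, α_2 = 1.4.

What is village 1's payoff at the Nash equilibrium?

13.6

Village i's FOC: ∂u_i/∂x_i = α_i − x_i = 0, so x_i* = α_i.
NE contributions = (4, 1.4); X = 5.4.
u_1 = α_1·X − ½·(x_1)² = 4·5.4 − ½·4² = 13.6.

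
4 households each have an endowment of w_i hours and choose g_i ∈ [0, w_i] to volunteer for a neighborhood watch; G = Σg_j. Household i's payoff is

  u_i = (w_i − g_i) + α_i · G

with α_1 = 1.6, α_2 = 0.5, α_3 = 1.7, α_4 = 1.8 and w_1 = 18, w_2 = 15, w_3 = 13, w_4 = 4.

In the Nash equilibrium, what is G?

∂u_i/∂g_i = α_i − 1, so household i contributes w_i if α_i > 1, else 0.
α_i > 1 for i ∈ {1, 3, 4}; NE contributions (18, 0, 13, 4), G = 35.

35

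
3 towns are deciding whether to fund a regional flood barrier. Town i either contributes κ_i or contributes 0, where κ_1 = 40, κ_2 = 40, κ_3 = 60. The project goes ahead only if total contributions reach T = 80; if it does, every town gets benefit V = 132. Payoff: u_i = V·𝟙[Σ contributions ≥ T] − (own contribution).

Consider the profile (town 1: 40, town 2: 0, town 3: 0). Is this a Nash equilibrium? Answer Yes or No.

No

Total = 40 < 80: not provided.
Town 1 (pledges 40, payoff -40): dropping to 0 → total 0, payoff 0. Profitable deviation.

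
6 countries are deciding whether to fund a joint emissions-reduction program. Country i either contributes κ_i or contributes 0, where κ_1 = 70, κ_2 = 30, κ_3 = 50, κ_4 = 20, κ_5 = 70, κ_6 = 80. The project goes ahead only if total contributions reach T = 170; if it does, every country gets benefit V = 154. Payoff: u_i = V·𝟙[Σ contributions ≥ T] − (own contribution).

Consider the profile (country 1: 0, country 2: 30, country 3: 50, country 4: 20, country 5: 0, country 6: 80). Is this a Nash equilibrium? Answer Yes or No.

Yes

Total = 180 ≥ 170: provided.
Country 1 (pledges 0, payoff 154): pledging 70 → total 250, payoff 84. No gain.
Country 2 (pledges 30, payoff 124): dropping to 0 → total 150, payoff 0. No gain.
Country 3 (pledges 50, payoff 104): dropping to 0 → total 130, payoff 0. No gain.
Country 4 (pledges 20, payoff 134): dropping to 0 → total 160, payoff 0. No gain.
Country 5 (pledges 0, payoff 154): pledging 70 → total 250, payoff 84. No gain.
Country 6 (pledges 80, payoff 74): dropping to 0 → total 100, payoff 0. No gain.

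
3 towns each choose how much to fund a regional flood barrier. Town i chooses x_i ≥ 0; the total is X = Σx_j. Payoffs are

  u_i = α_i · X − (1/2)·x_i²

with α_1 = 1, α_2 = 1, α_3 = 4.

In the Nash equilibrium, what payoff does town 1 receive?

Town i's FOC: ∂u_i/∂x_i = α_i − x_i = 0, so x_i* = α_i.
NE contributions = (1, 1, 4); X = 6.
u_1 = α_1·X − ½·(x_1)² = 1·6 − ½·1² = 5.5.

5.5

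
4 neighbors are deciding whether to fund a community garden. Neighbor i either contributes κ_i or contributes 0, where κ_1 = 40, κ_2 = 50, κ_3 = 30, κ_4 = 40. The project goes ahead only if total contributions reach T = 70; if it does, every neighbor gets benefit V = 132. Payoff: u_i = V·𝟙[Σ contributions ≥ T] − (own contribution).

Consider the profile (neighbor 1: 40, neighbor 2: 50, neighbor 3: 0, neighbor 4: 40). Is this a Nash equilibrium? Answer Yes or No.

Total = 130 ≥ 70: provided.
Neighbor 1 (pledges 40, payoff 92): dropping to 0 → total 90, payoff 132. Profitable deviation.

No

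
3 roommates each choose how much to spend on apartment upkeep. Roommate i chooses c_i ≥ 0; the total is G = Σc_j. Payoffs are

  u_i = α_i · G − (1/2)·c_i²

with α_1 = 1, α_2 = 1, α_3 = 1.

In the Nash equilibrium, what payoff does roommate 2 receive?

Roommate i's FOC: ∂u_i/∂c_i = α_i − c_i = 0, so c_i* = α_i.
NE contributions = (1, 1, 1); G = 3.
u_2 = α_2·G − ½·(c_2)² = 1·3 − ½·1² = 2.5.

2.5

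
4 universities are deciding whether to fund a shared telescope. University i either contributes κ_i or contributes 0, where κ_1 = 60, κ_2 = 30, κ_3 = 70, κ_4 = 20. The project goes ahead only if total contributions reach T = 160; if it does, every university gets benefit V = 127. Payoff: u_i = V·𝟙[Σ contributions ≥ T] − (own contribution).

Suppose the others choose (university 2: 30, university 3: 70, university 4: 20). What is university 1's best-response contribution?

60

Others' total = 120. Contributing 60 brings total to 180 ≥ 160: gain V − κ_1 = 67.
Best response: 60.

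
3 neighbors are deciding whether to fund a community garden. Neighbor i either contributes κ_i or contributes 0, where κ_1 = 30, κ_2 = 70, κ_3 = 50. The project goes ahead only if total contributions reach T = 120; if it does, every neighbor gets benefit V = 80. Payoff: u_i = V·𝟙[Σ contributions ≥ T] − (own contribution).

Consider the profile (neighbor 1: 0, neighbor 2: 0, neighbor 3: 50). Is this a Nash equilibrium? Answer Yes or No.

Total = 50 < 120: not provided.
Neighbor 1 (pledges 0, payoff 0): pledging 30 → total 80, payoff -30. No gain.
Neighbor 2 (pledges 0, payoff 0): pledging 70 → total 120, payoff 10. Profitable deviation.

No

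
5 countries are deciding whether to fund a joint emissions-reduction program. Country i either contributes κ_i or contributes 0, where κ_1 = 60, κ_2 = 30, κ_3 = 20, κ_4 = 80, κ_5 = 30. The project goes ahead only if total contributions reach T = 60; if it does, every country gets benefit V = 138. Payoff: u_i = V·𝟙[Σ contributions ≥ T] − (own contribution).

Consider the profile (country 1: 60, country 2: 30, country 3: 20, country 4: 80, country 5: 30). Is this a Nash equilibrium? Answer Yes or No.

Total = 220 ≥ 60: provided.
Country 1 (pledges 60, payoff 78): dropping to 0 → total 160, payoff 138. Profitable deviation.

No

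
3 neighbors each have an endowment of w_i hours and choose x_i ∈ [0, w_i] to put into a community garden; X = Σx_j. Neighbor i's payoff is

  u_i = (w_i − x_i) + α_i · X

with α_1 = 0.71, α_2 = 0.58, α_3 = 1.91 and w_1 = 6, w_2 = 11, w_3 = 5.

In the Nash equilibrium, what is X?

∂u_i/∂x_i = α_i − 1, so neighbor i contributes w_i if α_i > 1, else 0.
α_i > 1 for i ∈ {3}; NE contributions (0, 0, 5), X = 5.

5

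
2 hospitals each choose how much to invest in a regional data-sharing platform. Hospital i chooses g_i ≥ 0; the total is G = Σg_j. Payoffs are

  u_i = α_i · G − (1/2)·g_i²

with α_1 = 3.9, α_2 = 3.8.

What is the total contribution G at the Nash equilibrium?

Hospital i's FOC: ∂u_i/∂g_i = α_i − g_i = 0, so g_i* = α_i.
NE contributions = (3.9, 3.8); G = 7.7.

7.7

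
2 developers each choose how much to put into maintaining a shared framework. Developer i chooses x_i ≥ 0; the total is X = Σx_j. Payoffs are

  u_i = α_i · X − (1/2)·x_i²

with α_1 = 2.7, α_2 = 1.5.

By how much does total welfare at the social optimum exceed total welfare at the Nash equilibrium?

4.77

Developer i's FOC: ∂u_i/∂x_i = α_i − x_i = 0, so x_i* = α_i.
NE contributions = (2.7, 1.5); X = 4.2.
W^NE = (Σα)·X − ½Σα_i² = 4.2² − ½·9.54 = 12.87.
Planner sets x_i = Σα_j = 4.2 for every i, so X^SO = 2·4.2 = 8.4.
W^SO = (Σα)·X^SO − ½·2·(Σα)² = (2/2)·4.2² = 17.64.
Deadweight loss = W^SO − W^NE = 4.77.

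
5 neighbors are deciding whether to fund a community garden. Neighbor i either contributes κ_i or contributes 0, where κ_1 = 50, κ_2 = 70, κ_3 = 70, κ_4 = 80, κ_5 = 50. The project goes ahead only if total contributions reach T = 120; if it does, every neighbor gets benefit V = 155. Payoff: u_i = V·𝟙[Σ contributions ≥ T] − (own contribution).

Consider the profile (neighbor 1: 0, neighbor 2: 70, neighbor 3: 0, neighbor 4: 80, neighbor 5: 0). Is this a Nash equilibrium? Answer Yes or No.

Yes

Total = 150 ≥ 120: provided.
Neighbor 1 (pledges 0, payoff 155): pledging 50 → total 200, payoff 105. No gain.
Neighbor 2 (pledges 70, payoff 85): dropping to 0 → total 80, payoff 0. No gain.
Neighbor 3 (pledges 0, payoff 155): pledging 70 → total 220, payoff 85. No gain.
Neighbor 4 (pledges 80, payoff 75): dropping to 0 → total 70, payoff 0. No gain.
Neighbor 5 (pledges 0, payoff 155): pledging 50 → total 200, payoff 105. No gain.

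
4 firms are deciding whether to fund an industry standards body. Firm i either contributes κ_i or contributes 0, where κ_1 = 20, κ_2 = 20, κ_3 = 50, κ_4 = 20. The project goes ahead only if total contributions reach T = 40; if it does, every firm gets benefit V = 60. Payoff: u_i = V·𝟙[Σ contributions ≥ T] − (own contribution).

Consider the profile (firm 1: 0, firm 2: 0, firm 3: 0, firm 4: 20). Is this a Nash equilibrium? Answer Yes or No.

No

Total = 20 < 40: not provided.
Firm 1 (pledges 0, payoff 0): pledging 20 → total 40, payoff 40. Profitable deviation.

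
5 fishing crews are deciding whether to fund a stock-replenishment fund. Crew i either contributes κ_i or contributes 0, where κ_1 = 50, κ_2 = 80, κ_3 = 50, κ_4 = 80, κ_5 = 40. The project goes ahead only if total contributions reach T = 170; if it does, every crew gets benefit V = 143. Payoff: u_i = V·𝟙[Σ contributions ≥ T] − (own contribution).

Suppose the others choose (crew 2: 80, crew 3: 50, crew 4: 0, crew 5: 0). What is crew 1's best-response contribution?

Others' total = 130. Contributing 50 brings total to 180 ≥ 170: gain V − κ_1 = 93.
Best response: 50.

50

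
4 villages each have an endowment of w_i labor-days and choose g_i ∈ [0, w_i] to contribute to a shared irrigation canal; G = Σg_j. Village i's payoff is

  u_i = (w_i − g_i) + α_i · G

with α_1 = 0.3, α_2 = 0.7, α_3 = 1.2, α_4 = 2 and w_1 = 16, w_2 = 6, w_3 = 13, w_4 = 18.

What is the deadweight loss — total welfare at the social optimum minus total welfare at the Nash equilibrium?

70.4

∂u_i/∂g_i = α_i − 1, so village i contributes w_i if α_i > 1, else 0.
α_i > 1 for i ∈ {3, 4}; NE contributions (0, 0, 13, 18), G = 31.
W^NE = Σw_i − G^NE + (Σα_i)·G^NE = 53 + 3.2·31 = 152.2.
Planner: ∂(Σu_j)/∂g_i = Σα_j − 1 = 3.2 > 0, so everyone contributes w_i; G^SO = 53, W^SO = 53 + 3.2·53 = 222.6.
Deadweight loss = 70.4.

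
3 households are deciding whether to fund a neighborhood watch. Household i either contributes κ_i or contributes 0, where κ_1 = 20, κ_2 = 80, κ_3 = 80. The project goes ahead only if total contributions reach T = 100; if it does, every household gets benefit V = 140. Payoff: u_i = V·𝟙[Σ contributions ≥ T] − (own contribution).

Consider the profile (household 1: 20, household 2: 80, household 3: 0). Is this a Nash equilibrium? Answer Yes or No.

Total = 100 ≥ 100: provided.
Household 1 (pledges 20, payoff 120): dropping to 0 → total 80, payoff 0. No gain.
Household 2 (pledges 80, payoff 60): dropping to 0 → total 20, payoff 0. No gain.
Household 3 (pledges 0, payoff 140): pledging 80 → total 180, payoff 60. No gain.

Yes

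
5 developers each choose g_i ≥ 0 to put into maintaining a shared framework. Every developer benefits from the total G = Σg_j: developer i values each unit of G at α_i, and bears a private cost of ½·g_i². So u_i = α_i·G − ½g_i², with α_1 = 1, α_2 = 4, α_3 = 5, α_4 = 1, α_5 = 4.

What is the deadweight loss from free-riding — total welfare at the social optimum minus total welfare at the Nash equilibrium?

Developer i's FOC: ∂u_i/∂g_i = α_i − g_i = 0, so g_i* = α_i.
NE contributions = (1, 4, 5, 1, 4); G = 15.
W^NE = (Σα)·G − ½Σα_i² = 15² − ½·59 = 195.5.
Planner sets g_i = Σα_j = 15 for every i, so G^SO = 5·15 = 75.
W^SO = (Σα)·G^SO − ½·5·(Σα)² = (5/2)·15² = 562.5.
Deadweight loss = W^SO − W^NE = 367.

367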